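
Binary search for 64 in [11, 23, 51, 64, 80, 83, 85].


Step 1: lo=0, hi=6, mid=3, val=64

Found at index 3


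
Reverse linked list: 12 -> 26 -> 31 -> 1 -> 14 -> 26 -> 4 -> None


Step 1: curr=12, set curr.next=prev(None) | reversed so far: 12
Step 2: curr=26, set curr.next=prev(12) | reversed so far: 26 -> 12
Step 3: curr=31, set curr.next=prev(26) | reversed so far: 31 -> 26 -> 12
Step 4: curr=1, set curr.next=prev(31) | reversed so far: 1 -> 31 -> 26 -> 12
Step 5: curr=14, set curr.next=prev(1) | reversed so far: 14 -> 1 -> 31 -> 26 -> 12
Step 6: curr=26, set curr.next=prev(14) | reversed so far: 26 -> 14 -> 1 -> 31 -> 26 -> 12
Step 7: curr=4, set curr.next=prev(26) | reversed so far: 4 -> 26 -> 14 -> 1 -> 31 -> 26 -> 12

4 -> 26 -> 14 -> 1 -> 31 -> 26 -> 12 -> None


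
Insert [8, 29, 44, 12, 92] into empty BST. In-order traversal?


Insert 8: root
Insert 29: R from 8
Insert 44: R from 8 -> R from 29
Insert 12: R from 8 -> L from 29
Insert 92: R from 8 -> R from 29 -> R from 44

In-order: [8, 12, 29, 44, 92]


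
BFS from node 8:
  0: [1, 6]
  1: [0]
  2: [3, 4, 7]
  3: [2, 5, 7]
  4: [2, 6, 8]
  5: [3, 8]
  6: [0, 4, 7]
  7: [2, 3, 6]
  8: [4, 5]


Visit 8, enqueue [4, 5]
Visit 4, enqueue [2, 6]
Visit 5, enqueue [3]
Visit 2, enqueue [7]
Visit 6, enqueue [0]
Visit 3, enqueue []
Visit 7, enqueue []
Visit 0, enqueue [1]
Visit 1, enqueue []

BFS order: [8, 4, 5, 2, 6, 3, 7, 0, 1]


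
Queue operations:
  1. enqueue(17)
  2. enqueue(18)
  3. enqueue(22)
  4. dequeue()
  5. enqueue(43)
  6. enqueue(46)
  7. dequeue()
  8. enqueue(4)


enqueue(17) -> [17]
enqueue(18) -> [17, 18]
enqueue(22) -> [17, 18, 22]
dequeue()->17, [18, 22]
enqueue(43) -> [18, 22, 43]
enqueue(46) -> [18, 22, 43, 46]
dequeue()->18, [22, 43, 46]
enqueue(4) -> [22, 43, 46, 4]

Final queue: [22, 43, 46, 4]


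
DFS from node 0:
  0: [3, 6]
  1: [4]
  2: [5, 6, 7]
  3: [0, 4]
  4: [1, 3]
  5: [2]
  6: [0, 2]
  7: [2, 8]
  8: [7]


Visit 0, push [6, 3]
Visit 3, push [4]
Visit 4, push [1]
Visit 1, push []
Visit 6, push [2]
Visit 2, push [7, 5]
Visit 5, push []
Visit 7, push [8]
Visit 8, push []

DFS order: [0, 3, 4, 1, 6, 2, 5, 7, 8]


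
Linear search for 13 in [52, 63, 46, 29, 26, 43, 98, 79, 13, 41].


i=0: 52!=13
i=1: 63!=13
i=2: 46!=13
i=3: 29!=13
i=4: 26!=13
i=5: 43!=13
i=6: 98!=13
i=7: 79!=13
i=8: 13==13 found!

Found at 8, 9 comps


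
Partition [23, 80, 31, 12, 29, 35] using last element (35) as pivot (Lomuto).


Pivot: 35
  23 <= 35: advance i (no swap)
  31 <= 35: swap -> [23, 31, 80, 12, 29, 35]
  12 <= 35: swap -> [23, 31, 12, 80, 29, 35]
  29 <= 35: swap -> [23, 31, 12, 29, 80, 35]
Place pivot at 4: [23, 31, 12, 29, 35, 80]

Partitioned: [23, 31, 12, 29, 35, 80]


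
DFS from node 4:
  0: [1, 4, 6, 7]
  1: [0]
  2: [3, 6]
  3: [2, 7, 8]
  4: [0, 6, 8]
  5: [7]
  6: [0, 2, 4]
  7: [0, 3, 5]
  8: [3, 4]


Visit 4, push [8, 6, 0]
Visit 0, push [7, 6, 1]
Visit 1, push []
Visit 6, push [2]
Visit 2, push [3]
Visit 3, push [8, 7]
Visit 7, push [5]
Visit 5, push []
Visit 8, push []

DFS order: [4, 0, 1, 6, 2, 3, 7, 5, 8]


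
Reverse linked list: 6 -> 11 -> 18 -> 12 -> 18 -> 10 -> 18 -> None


Step 1: curr=6, set curr.next=prev(None) | reversed so far: 6
Step 2: curr=11, set curr.next=prev(6) | reversed so far: 11 -> 6
Step 3: curr=18, set curr.next=prev(11) | reversed so far: 18 -> 11 -> 6
Step 4: curr=12, set curr.next=prev(18) | reversed so far: 12 -> 18 -> 11 -> 6
Step 5: curr=18, set curr.next=prev(12) | reversed so far: 18 -> 12 -> 18 -> 11 -> 6
Step 6: curr=10, set curr.next=prev(18) | reversed so far: 10 -> 18 -> 12 -> 18 -> 11 -> 6
Step 7: curr=18, set curr.next=prev(10) | reversed so far: 18 -> 10 -> 18 -> 12 -> 18 -> 11 -> 6

18 -> 10 -> 18 -> 12 -> 18 -> 11 -> 6 -> None


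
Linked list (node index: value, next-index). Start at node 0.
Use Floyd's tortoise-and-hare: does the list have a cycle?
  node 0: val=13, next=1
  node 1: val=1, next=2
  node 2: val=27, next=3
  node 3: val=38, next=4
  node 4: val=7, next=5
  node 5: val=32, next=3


Floyd's tortoise (slow, +1) and hare (fast, +2):
  init: slow=0, fast=0
  step 1: slow=1, fast=2
  step 2: slow=2, fast=4
  step 3: slow=3, fast=3
  slow == fast at node 3: cycle detected

Cycle: yes


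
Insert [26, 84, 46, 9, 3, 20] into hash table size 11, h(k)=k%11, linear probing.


Insert 26: h=4 -> slot 4
Insert 84: h=7 -> slot 7
Insert 46: h=2 -> slot 2
Insert 9: h=9 -> slot 9
Insert 3: h=3 -> slot 3
Insert 20: h=9, 1 probes -> slot 10

Table: [None, None, 46, 3, 26, None, None, 84, None, 9, 20]


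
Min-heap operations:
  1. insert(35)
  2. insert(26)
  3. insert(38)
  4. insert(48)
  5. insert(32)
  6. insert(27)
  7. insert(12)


insert(35) -> [35]
insert(26) -> [26, 35]
insert(38) -> [26, 35, 38]
insert(48) -> [26, 35, 38, 48]
insert(32) -> [26, 32, 38, 48, 35]
insert(27) -> [26, 32, 27, 48, 35, 38]
insert(12) -> [12, 32, 26, 48, 35, 38, 27]

Final heap: [12, 32, 26, 48, 35, 38, 27]


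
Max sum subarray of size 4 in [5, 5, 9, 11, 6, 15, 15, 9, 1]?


[0:4]: 30
[1:5]: 31
[2:6]: 41
[3:7]: 47
[4:8]: 45
[5:9]: 40

Max: 47 at [3:7]


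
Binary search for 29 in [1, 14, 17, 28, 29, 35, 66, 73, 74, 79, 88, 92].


Step 1: lo=0, hi=11, mid=5, val=35
Step 2: lo=0, hi=4, mid=2, val=17
Step 3: lo=3, hi=4, mid=3, val=28
Step 4: lo=4, hi=4, mid=4, val=29

Found at index 4


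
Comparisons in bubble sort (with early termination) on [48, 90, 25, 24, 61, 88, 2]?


Algorithm: bubble sort (with early termination)
Input: [48, 90, 25, 24, 61, 88, 2]
Sorted: [2, 24, 25, 48, 61, 88, 90]

21


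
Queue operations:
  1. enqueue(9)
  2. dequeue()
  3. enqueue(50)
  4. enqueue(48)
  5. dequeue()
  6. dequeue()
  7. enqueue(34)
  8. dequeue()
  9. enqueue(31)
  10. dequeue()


enqueue(9) -> [9]
dequeue()->9, []
enqueue(50) -> [50]
enqueue(48) -> [50, 48]
dequeue()->50, [48]
dequeue()->48, []
enqueue(34) -> [34]
dequeue()->34, []
enqueue(31) -> [31]
dequeue()->31, []

Final queue: []


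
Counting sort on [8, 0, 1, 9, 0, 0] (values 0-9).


Input: [8, 0, 1, 9, 0, 0]
Counts: [3, 1, 0, 0, 0, 0, 0, 0, 1, 1]

Sorted: [0, 0, 0, 1, 8, 9]


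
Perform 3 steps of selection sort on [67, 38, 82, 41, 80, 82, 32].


Initial: [67, 38, 82, 41, 80, 82, 32]
Step 1: min=32 at 6
  Swap: [32, 38, 82, 41, 80, 82, 67]
Step 2: min=38 at 1
  Swap: [32, 38, 82, 41, 80, 82, 67]
Step 3: min=41 at 3
  Swap: [32, 38, 41, 82, 80, 82, 67]

After 3 steps: [32, 38, 41, 82, 80, 82, 67]


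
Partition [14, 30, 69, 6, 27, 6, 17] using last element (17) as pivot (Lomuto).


Pivot: 17
  14 <= 17: advance i (no swap)
  6 <= 17: swap -> [14, 6, 69, 30, 27, 6, 17]
  6 <= 17: swap -> [14, 6, 6, 30, 27, 69, 17]
Place pivot at 3: [14, 6, 6, 17, 27, 69, 30]

Partitioned: [14, 6, 6, 17, 27, 69, 30]


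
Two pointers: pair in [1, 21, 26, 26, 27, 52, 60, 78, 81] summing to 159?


lo=0(1)+hi=8(81)=82
lo=1(21)+hi=8(81)=102
lo=2(26)+hi=8(81)=107
lo=3(26)+hi=8(81)=107
lo=4(27)+hi=8(81)=108
lo=5(52)+hi=8(81)=133
lo=6(60)+hi=8(81)=141
lo=7(78)+hi=8(81)=159

Yes: 78+81=159


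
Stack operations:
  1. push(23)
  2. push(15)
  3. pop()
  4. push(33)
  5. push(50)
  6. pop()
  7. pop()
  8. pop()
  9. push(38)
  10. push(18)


push(23) -> [23]
push(15) -> [23, 15]
pop()->15, [23]
push(33) -> [23, 33]
push(50) -> [23, 33, 50]
pop()->50, [23, 33]
pop()->33, [23]
pop()->23, []
push(38) -> [38]
push(18) -> [38, 18]

Final stack: [38, 18]


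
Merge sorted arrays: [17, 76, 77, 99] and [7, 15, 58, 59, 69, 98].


Take 7 from B
Take 15 from B
Take 17 from A
Take 58 from B
Take 59 from B
Take 69 from B
Take 76 from A
Take 77 from A
Take 98 from B

Merged: [7, 15, 17, 58, 59, 69, 76, 77, 98, 99]


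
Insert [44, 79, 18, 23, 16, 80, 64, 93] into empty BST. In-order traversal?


Insert 44: root
Insert 79: R from 44
Insert 18: L from 44
Insert 23: L from 44 -> R from 18
Insert 16: L from 44 -> L from 18
Insert 80: R from 44 -> R from 79
Insert 64: R from 44 -> L from 79
Insert 93: R from 44 -> R from 79 -> R from 80

In-order: [16, 18, 23, 44, 64, 79, 80, 93]


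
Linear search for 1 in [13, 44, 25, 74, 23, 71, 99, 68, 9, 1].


i=0: 13!=1
i=1: 44!=1
i=2: 25!=1
i=3: 74!=1
i=4: 23!=1
i=5: 71!=1
i=6: 99!=1
i=7: 68!=1
i=8: 9!=1
i=9: 1==1 found!

Found at 9, 10 comps


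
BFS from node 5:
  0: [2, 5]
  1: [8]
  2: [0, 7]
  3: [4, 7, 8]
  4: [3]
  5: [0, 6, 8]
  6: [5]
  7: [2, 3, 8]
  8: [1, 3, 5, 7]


Visit 5, enqueue [0, 6, 8]
Visit 0, enqueue [2]
Visit 6, enqueue []
Visit 8, enqueue [1, 3, 7]
Visit 2, enqueue []
Visit 1, enqueue []
Visit 3, enqueue [4]
Visit 7, enqueue []
Visit 4, enqueue []

BFS order: [5, 0, 6, 8, 2, 1, 3, 7, 4]


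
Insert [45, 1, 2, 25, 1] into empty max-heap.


Insert 45: [45]
Insert 1: [45, 1]
Insert 2: [45, 1, 2]
Insert 25: [45, 25, 2, 1]
Insert 1: [45, 25, 2, 1, 1]

Final heap: [45, 25, 2, 1, 1]


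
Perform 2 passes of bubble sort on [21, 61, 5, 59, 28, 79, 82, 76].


Initial: [21, 61, 5, 59, 28, 79, 82, 76]
Pass 1: [21, 5, 59, 28, 61, 79, 76, 82] (4 swaps)
Pass 2: [5, 21, 28, 59, 61, 76, 79, 82] (3 swaps)

After 2 passes: [5, 21, 28, 59, 61, 76, 79, 82]


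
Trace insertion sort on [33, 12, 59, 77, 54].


Initial: [33, 12, 59, 77, 54]
Insert 12: [12, 33, 59, 77, 54]
Insert 59: [12, 33, 59, 77, 54]
Insert 77: [12, 33, 59, 77, 54]
Insert 54: [12, 33, 54, 59, 77]

Sorted: [12, 33, 54, 59, 77]


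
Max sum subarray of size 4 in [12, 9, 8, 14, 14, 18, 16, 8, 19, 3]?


[0:4]: 43
[1:5]: 45
[2:6]: 54
[3:7]: 62
[4:8]: 56
[5:9]: 61
[6:10]: 46

Max: 62 at [3:7]


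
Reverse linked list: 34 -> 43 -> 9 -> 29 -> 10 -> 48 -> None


Step 1: curr=34, set curr.next=prev(None) | reversed so far: 34
Step 2: curr=43, set curr.next=prev(34) | reversed so far: 43 -> 34
Step 3: curr=9, set curr.next=prev(43) | reversed so far: 9 -> 43 -> 34
Step 4: curr=29, set curr.next=prev(9) | reversed so far: 29 -> 9 -> 43 -> 34
Step 5: curr=10, set curr.next=prev(29) | reversed so far: 10 -> 29 -> 9 -> 43 -> 34
Step 6: curr=48, set curr.next=prev(10) | reversed so far: 48 -> 10 -> 29 -> 9 -> 43 -> 34

48 -> 10 -> 29 -> 9 -> 43 -> 34 -> None


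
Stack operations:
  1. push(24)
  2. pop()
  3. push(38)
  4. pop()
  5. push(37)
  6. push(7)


push(24) -> [24]
pop()->24, []
push(38) -> [38]
pop()->38, []
push(37) -> [37]
push(7) -> [37, 7]

Final stack: [37, 7]


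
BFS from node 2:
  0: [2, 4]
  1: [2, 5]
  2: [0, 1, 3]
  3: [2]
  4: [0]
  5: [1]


Visit 2, enqueue [0, 1, 3]
Visit 0, enqueue [4]
Visit 1, enqueue [5]
Visit 3, enqueue []
Visit 4, enqueue []
Visit 5, enqueue []

BFS order: [2, 0, 1, 3, 4, 5]


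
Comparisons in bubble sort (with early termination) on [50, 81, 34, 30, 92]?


Algorithm: bubble sort (with early termination)
Input: [50, 81, 34, 30, 92]
Sorted: [30, 34, 50, 81, 92]

10


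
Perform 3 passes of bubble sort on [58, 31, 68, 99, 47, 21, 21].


Initial: [58, 31, 68, 99, 47, 21, 21]
Pass 1: [31, 58, 68, 47, 21, 21, 99] (4 swaps)
Pass 2: [31, 58, 47, 21, 21, 68, 99] (3 swaps)
Pass 3: [31, 47, 21, 21, 58, 68, 99] (3 swaps)

After 3 passes: [31, 47, 21, 21, 58, 68, 99]


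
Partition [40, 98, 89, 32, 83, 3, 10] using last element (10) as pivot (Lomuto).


Pivot: 10
  3 <= 10: swap -> [3, 98, 89, 32, 83, 40, 10]
Place pivot at 1: [3, 10, 89, 32, 83, 40, 98]

Partitioned: [3, 10, 89, 32, 83, 40, 98]


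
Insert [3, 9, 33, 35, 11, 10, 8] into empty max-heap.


Insert 3: [3]
Insert 9: [9, 3]
Insert 33: [33, 3, 9]
Insert 35: [35, 33, 9, 3]
Insert 11: [35, 33, 9, 3, 11]
Insert 10: [35, 33, 10, 3, 11, 9]
Insert 8: [35, 33, 10, 3, 11, 9, 8]

Final heap: [35, 33, 10, 3, 11, 9, 8]


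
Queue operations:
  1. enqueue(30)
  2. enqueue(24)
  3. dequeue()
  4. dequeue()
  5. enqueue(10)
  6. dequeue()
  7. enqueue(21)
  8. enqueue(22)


enqueue(30) -> [30]
enqueue(24) -> [30, 24]
dequeue()->30, [24]
dequeue()->24, []
enqueue(10) -> [10]
dequeue()->10, []
enqueue(21) -> [21]
enqueue(22) -> [21, 22]

Final queue: [21, 22]


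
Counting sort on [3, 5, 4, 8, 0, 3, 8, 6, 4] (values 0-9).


Input: [3, 5, 4, 8, 0, 3, 8, 6, 4]
Counts: [1, 0, 0, 2, 2, 1, 1, 0, 2, 0]

Sorted: [0, 3, 3, 4, 4, 5, 6, 8, 8]


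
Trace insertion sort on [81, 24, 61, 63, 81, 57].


Initial: [81, 24, 61, 63, 81, 57]
Insert 24: [24, 81, 61, 63, 81, 57]
Insert 61: [24, 61, 81, 63, 81, 57]
Insert 63: [24, 61, 63, 81, 81, 57]
Insert 81: [24, 61, 63, 81, 81, 57]
Insert 57: [24, 57, 61, 63, 81, 81]

Sorted: [24, 57, 61, 63, 81, 81]


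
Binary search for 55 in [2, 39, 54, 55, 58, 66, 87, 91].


Step 1: lo=0, hi=7, mid=3, val=55

Found at index 3


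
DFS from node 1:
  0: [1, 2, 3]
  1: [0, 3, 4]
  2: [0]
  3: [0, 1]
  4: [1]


Visit 1, push [4, 3, 0]
Visit 0, push [3, 2]
Visit 2, push []
Visit 3, push []
Visit 4, push []

DFS order: [1, 0, 2, 3, 4]


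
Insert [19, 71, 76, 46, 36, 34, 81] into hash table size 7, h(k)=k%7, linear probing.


Insert 19: h=5 -> slot 5
Insert 71: h=1 -> slot 1
Insert 76: h=6 -> slot 6
Insert 46: h=4 -> slot 4
Insert 36: h=1, 1 probes -> slot 2
Insert 34: h=6, 1 probes -> slot 0
Insert 81: h=4, 6 probes -> slot 3

Table: [34, 71, 36, 81, 46, 19, 76]


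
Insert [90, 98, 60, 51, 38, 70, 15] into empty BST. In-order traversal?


Insert 90: root
Insert 98: R from 90
Insert 60: L from 90
Insert 51: L from 90 -> L from 60
Insert 38: L from 90 -> L from 60 -> L from 51
Insert 70: L from 90 -> R from 60
Insert 15: L from 90 -> L from 60 -> L from 51 -> L from 38

In-order: [15, 38, 51, 60, 70, 90, 98]


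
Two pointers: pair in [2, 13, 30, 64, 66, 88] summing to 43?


lo=0(2)+hi=5(88)=90
lo=0(2)+hi=4(66)=68
lo=0(2)+hi=3(64)=66
lo=0(2)+hi=2(30)=32
lo=1(13)+hi=2(30)=43

Yes: 13+30=43


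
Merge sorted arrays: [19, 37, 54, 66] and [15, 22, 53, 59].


Take 15 from B
Take 19 from A
Take 22 from B
Take 37 from A
Take 53 from B
Take 54 from A
Take 59 from B

Merged: [15, 19, 22, 37, 53, 54, 59, 66]


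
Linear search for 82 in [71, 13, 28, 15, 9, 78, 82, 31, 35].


i=0: 71!=82
i=1: 13!=82
i=2: 28!=82
i=3: 15!=82
i=4: 9!=82
i=5: 78!=82
i=6: 82==82 found!

Found at 6, 7 comps


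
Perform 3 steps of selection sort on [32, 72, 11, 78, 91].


Initial: [32, 72, 11, 78, 91]
Step 1: min=11 at 2
  Swap: [11, 72, 32, 78, 91]
Step 2: min=32 at 2
  Swap: [11, 32, 72, 78, 91]
Step 3: min=72 at 2
  Swap: [11, 32, 72, 78, 91]

After 3 steps: [11, 32, 72, 78, 91]


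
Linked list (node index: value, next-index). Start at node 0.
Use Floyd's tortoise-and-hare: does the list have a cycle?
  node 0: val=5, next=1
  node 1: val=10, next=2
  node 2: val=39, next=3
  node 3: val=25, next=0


Floyd's tortoise (slow, +1) and hare (fast, +2):
  init: slow=0, fast=0
  step 1: slow=1, fast=2
  step 2: slow=2, fast=0
  step 3: slow=3, fast=2
  step 4: slow=0, fast=0
  slow == fast at node 0: cycle detected

Cycle: yes


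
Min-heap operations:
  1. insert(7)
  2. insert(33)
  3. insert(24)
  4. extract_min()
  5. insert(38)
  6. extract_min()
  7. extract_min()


insert(7) -> [7]
insert(33) -> [7, 33]
insert(24) -> [7, 33, 24]
extract_min()->7, [24, 33]
insert(38) -> [24, 33, 38]
extract_min()->24, [33, 38]
extract_min()->33, [38]

Final heap: [38]


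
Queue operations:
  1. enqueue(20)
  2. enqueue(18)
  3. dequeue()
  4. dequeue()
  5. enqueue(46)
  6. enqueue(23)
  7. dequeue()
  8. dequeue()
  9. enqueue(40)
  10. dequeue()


enqueue(20) -> [20]
enqueue(18) -> [20, 18]
dequeue()->20, [18]
dequeue()->18, []
enqueue(46) -> [46]
enqueue(23) -> [46, 23]
dequeue()->46, [23]
dequeue()->23, []
enqueue(40) -> [40]
dequeue()->40, []

Final queue: []


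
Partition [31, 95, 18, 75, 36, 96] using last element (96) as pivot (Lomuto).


Pivot: 96
  31 <= 96: advance i (no swap)
  95 <= 96: advance i (no swap)
  18 <= 96: advance i (no swap)
  75 <= 96: advance i (no swap)
  36 <= 96: advance i (no swap)
Place pivot at 5: [31, 95, 18, 75, 36, 96]

Partitioned: [31, 95, 18, 75, 36, 96]


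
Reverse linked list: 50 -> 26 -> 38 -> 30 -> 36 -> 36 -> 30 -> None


Step 1: curr=50, set curr.next=prev(None) | reversed so far: 50
Step 2: curr=26, set curr.next=prev(50) | reversed so far: 26 -> 50
Step 3: curr=38, set curr.next=prev(26) | reversed so far: 38 -> 26 -> 50
Step 4: curr=30, set curr.next=prev(38) | reversed so far: 30 -> 38 -> 26 -> 50
Step 5: curr=36, set curr.next=prev(30) | reversed so far: 36 -> 30 -> 38 -> 26 -> 50
Step 6: curr=36, set curr.next=prev(36) | reversed so far: 36 -> 36 -> 30 -> 38 -> 26 -> 50
Step 7: curr=30, set curr.next=prev(36) | reversed so far: 30 -> 36 -> 36 -> 30 -> 38 -> 26 -> 50

30 -> 36 -> 36 -> 30 -> 38 -> 26 -> 50 -> None


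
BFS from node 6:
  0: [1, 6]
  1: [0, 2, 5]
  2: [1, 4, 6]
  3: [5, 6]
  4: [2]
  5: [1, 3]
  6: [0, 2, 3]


Visit 6, enqueue [0, 2, 3]
Visit 0, enqueue [1]
Visit 2, enqueue [4]
Visit 3, enqueue [5]
Visit 1, enqueue []
Visit 4, enqueue []
Visit 5, enqueue []

BFS order: [6, 0, 2, 3, 1, 4, 5]


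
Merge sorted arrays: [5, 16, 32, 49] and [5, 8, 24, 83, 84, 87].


Take 5 from A
Take 5 from B
Take 8 from B
Take 16 from A
Take 24 from B
Take 32 from A
Take 49 from A

Merged: [5, 5, 8, 16, 24, 32, 49, 83, 84, 87]


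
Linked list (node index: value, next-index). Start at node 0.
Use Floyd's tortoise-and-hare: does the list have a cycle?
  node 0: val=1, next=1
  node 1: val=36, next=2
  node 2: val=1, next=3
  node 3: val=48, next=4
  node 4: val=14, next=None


Floyd's tortoise (slow, +1) and hare (fast, +2):
  init: slow=0, fast=0
  step 1: slow=1, fast=2
  step 2: slow=2, fast=4
  step 3: fast -> None, no cycle

Cycle: no


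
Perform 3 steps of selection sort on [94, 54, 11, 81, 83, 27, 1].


Initial: [94, 54, 11, 81, 83, 27, 1]
Step 1: min=1 at 6
  Swap: [1, 54, 11, 81, 83, 27, 94]
Step 2: min=11 at 2
  Swap: [1, 11, 54, 81, 83, 27, 94]
Step 3: min=27 at 5
  Swap: [1, 11, 27, 81, 83, 54, 94]

After 3 steps: [1, 11, 27, 81, 83, 54, 94]


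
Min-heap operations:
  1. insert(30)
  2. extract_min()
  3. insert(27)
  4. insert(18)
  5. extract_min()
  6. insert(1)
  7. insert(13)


insert(30) -> [30]
extract_min()->30, []
insert(27) -> [27]
insert(18) -> [18, 27]
extract_min()->18, [27]
insert(1) -> [1, 27]
insert(13) -> [1, 27, 13]

Final heap: [1, 27, 13]


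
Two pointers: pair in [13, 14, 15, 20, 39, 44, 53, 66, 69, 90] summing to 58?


lo=0(13)+hi=9(90)=103
lo=0(13)+hi=8(69)=82
lo=0(13)+hi=7(66)=79
lo=0(13)+hi=6(53)=66
lo=0(13)+hi=5(44)=57
lo=1(14)+hi=5(44)=58

Yes: 14+44=58


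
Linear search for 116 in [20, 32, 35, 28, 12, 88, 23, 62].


i=0: 20!=116
i=1: 32!=116
i=2: 35!=116
i=3: 28!=116
i=4: 12!=116
i=5: 88!=116
i=6: 23!=116
i=7: 62!=116

Not found, 8 comps


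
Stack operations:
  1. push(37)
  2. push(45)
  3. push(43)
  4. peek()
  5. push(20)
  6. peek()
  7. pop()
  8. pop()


push(37) -> [37]
push(45) -> [37, 45]
push(43) -> [37, 45, 43]
peek()->43
push(20) -> [37, 45, 43, 20]
peek()->20
pop()->20, [37, 45, 43]
pop()->43, [37, 45]

Final stack: [37, 45]


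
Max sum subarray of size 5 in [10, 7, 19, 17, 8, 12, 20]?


[0:5]: 61
[1:6]: 63
[2:7]: 76

Max: 76 at [2:7]


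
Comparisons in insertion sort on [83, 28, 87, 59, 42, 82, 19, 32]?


Algorithm: insertion sort
Input: [83, 28, 87, 59, 42, 82, 19, 32]
Sorted: [19, 28, 32, 42, 59, 82, 83, 87]

24


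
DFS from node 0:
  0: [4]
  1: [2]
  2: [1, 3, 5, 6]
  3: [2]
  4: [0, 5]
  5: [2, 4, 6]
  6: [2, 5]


Visit 0, push [4]
Visit 4, push [5]
Visit 5, push [6, 2]
Visit 2, push [6, 3, 1]
Visit 1, push []
Visit 3, push []
Visit 6, push []

DFS order: [0, 4, 5, 2, 1, 3, 6]


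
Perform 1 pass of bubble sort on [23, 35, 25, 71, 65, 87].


Initial: [23, 35, 25, 71, 65, 87]
Pass 1: [23, 25, 35, 65, 71, 87] (2 swaps)

After 1 pass: [23, 25, 35, 65, 71, 87]


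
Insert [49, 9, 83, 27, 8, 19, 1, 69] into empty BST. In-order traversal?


Insert 49: root
Insert 9: L from 49
Insert 83: R from 49
Insert 27: L from 49 -> R from 9
Insert 8: L from 49 -> L from 9
Insert 19: L from 49 -> R from 9 -> L from 27
Insert 1: L from 49 -> L from 9 -> L from 8
Insert 69: R from 49 -> L from 83

In-order: [1, 8, 9, 19, 27, 49, 69, 83]


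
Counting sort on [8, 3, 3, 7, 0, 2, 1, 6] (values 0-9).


Input: [8, 3, 3, 7, 0, 2, 1, 6]
Counts: [1, 1, 1, 2, 0, 0, 1, 1, 1, 0]

Sorted: [0, 1, 2, 3, 3, 6, 7, 8]


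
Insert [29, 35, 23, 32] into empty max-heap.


Insert 29: [29]
Insert 35: [35, 29]
Insert 23: [35, 29, 23]
Insert 32: [35, 32, 23, 29]

Final heap: [35, 32, 23, 29]


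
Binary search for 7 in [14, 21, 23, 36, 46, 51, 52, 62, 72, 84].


Step 1: lo=0, hi=9, mid=4, val=46
Step 2: lo=0, hi=3, mid=1, val=21
Step 3: lo=0, hi=0, mid=0, val=14

Not found


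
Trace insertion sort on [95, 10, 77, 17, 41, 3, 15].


Initial: [95, 10, 77, 17, 41, 3, 15]
Insert 10: [10, 95, 77, 17, 41, 3, 15]
Insert 77: [10, 77, 95, 17, 41, 3, 15]
Insert 17: [10, 17, 77, 95, 41, 3, 15]
Insert 41: [10, 17, 41, 77, 95, 3, 15]
Insert 3: [3, 10, 17, 41, 77, 95, 15]
Insert 15: [3, 10, 15, 17, 41, 77, 95]

Sorted: [3, 10, 15, 17, 41, 77, 95]


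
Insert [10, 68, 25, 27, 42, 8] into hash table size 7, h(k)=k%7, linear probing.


Insert 10: h=3 -> slot 3
Insert 68: h=5 -> slot 5
Insert 25: h=4 -> slot 4
Insert 27: h=6 -> slot 6
Insert 42: h=0 -> slot 0
Insert 8: h=1 -> slot 1

Table: [42, 8, None, 10, 25, 68, 27]


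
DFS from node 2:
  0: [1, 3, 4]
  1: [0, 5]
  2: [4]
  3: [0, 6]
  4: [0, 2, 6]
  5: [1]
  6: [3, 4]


Visit 2, push [4]
Visit 4, push [6, 0]
Visit 0, push [3, 1]
Visit 1, push [5]
Visit 5, push []
Visit 3, push [6]
Visit 6, push []

DFS order: [2, 4, 0, 1, 5, 3, 6]


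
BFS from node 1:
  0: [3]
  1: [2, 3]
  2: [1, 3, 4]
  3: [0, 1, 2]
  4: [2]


Visit 1, enqueue [2, 3]
Visit 2, enqueue [4]
Visit 3, enqueue [0]
Visit 4, enqueue []
Visit 0, enqueue []

BFS order: [1, 2, 3, 4, 0]


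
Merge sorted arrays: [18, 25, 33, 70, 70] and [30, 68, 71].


Take 18 from A
Take 25 from A
Take 30 from B
Take 33 from A
Take 68 from B
Take 70 from A
Take 70 from A

Merged: [18, 25, 30, 33, 68, 70, 70, 71]


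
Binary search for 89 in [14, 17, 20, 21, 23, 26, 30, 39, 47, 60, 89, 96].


Step 1: lo=0, hi=11, mid=5, val=26
Step 2: lo=6, hi=11, mid=8, val=47
Step 3: lo=9, hi=11, mid=10, val=89

Found at index 10


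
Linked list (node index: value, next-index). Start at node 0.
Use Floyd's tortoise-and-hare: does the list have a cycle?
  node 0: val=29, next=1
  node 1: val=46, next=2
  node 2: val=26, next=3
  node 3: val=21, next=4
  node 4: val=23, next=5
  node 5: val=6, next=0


Floyd's tortoise (slow, +1) and hare (fast, +2):
  init: slow=0, fast=0
  step 1: slow=1, fast=2
  step 2: slow=2, fast=4
  step 3: slow=3, fast=0
  step 4: slow=4, fast=2
  step 5: slow=5, fast=4
  step 6: slow=0, fast=0
  slow == fast at node 0: cycle detected

Cycle: yes


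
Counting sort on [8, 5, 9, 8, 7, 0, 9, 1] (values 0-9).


Input: [8, 5, 9, 8, 7, 0, 9, 1]
Counts: [1, 1, 0, 0, 0, 1, 0, 1, 2, 2]

Sorted: [0, 1, 5, 7, 8, 8, 9, 9]


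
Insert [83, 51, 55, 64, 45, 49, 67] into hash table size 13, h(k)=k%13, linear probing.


Insert 83: h=5 -> slot 5
Insert 51: h=12 -> slot 12
Insert 55: h=3 -> slot 3
Insert 64: h=12, 1 probes -> slot 0
Insert 45: h=6 -> slot 6
Insert 49: h=10 -> slot 10
Insert 67: h=2 -> slot 2

Table: [64, None, 67, 55, None, 83, 45, None, None, None, 49, None, 51]


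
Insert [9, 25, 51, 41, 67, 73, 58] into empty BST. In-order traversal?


Insert 9: root
Insert 25: R from 9
Insert 51: R from 9 -> R from 25
Insert 41: R from 9 -> R from 25 -> L from 51
Insert 67: R from 9 -> R from 25 -> R from 51
Insert 73: R from 9 -> R from 25 -> R from 51 -> R from 67
Insert 58: R from 9 -> R from 25 -> R from 51 -> L from 67

In-order: [9, 25, 41, 51, 58, 67, 73]


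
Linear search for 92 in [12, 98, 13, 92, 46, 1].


i=0: 12!=92
i=1: 98!=92
i=2: 13!=92
i=3: 92==92 found!

Found at 3, 4 comps


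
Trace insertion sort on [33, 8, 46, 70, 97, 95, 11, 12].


Initial: [33, 8, 46, 70, 97, 95, 11, 12]
Insert 8: [8, 33, 46, 70, 97, 95, 11, 12]
Insert 46: [8, 33, 46, 70, 97, 95, 11, 12]
Insert 70: [8, 33, 46, 70, 97, 95, 11, 12]
Insert 97: [8, 33, 46, 70, 97, 95, 11, 12]
Insert 95: [8, 33, 46, 70, 95, 97, 11, 12]
Insert 11: [8, 11, 33, 46, 70, 95, 97, 12]
Insert 12: [8, 11, 12, 33, 46, 70, 95, 97]

Sorted: [8, 11, 12, 33, 46, 70, 95, 97]


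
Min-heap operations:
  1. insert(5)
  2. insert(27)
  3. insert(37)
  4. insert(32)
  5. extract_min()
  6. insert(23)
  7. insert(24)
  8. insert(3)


insert(5) -> [5]
insert(27) -> [5, 27]
insert(37) -> [5, 27, 37]
insert(32) -> [5, 27, 37, 32]
extract_min()->5, [27, 32, 37]
insert(23) -> [23, 27, 37, 32]
insert(24) -> [23, 24, 37, 32, 27]
insert(3) -> [3, 24, 23, 32, 27, 37]

Final heap: [3, 24, 23, 32, 27, 37]


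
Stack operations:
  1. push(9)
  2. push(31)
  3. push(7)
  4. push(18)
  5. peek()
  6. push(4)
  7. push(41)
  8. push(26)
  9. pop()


push(9) -> [9]
push(31) -> [9, 31]
push(7) -> [9, 31, 7]
push(18) -> [9, 31, 7, 18]
peek()->18
push(4) -> [9, 31, 7, 18, 4]
push(41) -> [9, 31, 7, 18, 4, 41]
push(26) -> [9, 31, 7, 18, 4, 41, 26]
pop()->26, [9, 31, 7, 18, 4, 41]

Final stack: [9, 31, 7, 18, 4, 41]


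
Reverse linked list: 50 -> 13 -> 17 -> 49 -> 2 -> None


Step 1: curr=50, set curr.next=prev(None) | reversed so far: 50
Step 2: curr=13, set curr.next=prev(50) | reversed so far: 13 -> 50
Step 3: curr=17, set curr.next=prev(13) | reversed so far: 17 -> 13 -> 50
Step 4: curr=49, set curr.next=prev(17) | reversed so far: 49 -> 17 -> 13 -> 50
Step 5: curr=2, set curr.next=prev(49) | reversed so far: 2 -> 49 -> 17 -> 13 -> 50

2 -> 49 -> 17 -> 13 -> 50 -> None


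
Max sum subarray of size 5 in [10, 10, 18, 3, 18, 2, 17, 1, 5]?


[0:5]: 59
[1:6]: 51
[2:7]: 58
[3:8]: 41
[4:9]: 43

Max: 59 at [0:5]


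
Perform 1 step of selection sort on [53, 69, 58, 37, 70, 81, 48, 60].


Initial: [53, 69, 58, 37, 70, 81, 48, 60]
Step 1: min=37 at 3
  Swap: [37, 69, 58, 53, 70, 81, 48, 60]

After 1 step: [37, 69, 58, 53, 70, 81, 48, 60]


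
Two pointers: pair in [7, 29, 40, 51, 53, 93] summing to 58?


lo=0(7)+hi=5(93)=100
lo=0(7)+hi=4(53)=60
lo=0(7)+hi=3(51)=58

Yes: 7+51=58


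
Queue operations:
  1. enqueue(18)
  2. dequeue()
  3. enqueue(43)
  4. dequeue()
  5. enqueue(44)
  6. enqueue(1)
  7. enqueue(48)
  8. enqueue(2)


enqueue(18) -> [18]
dequeue()->18, []
enqueue(43) -> [43]
dequeue()->43, []
enqueue(44) -> [44]
enqueue(1) -> [44, 1]
enqueue(48) -> [44, 1, 48]
enqueue(2) -> [44, 1, 48, 2]

Final queue: [44, 1, 48, 2]


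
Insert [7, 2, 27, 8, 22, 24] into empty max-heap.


Insert 7: [7]
Insert 2: [7, 2]
Insert 27: [27, 2, 7]
Insert 8: [27, 8, 7, 2]
Insert 22: [27, 22, 7, 2, 8]
Insert 24: [27, 22, 24, 2, 8, 7]

Final heap: [27, 22, 24, 2, 8, 7]


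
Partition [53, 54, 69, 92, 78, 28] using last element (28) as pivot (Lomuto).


Pivot: 28
Place pivot at 0: [28, 54, 69, 92, 78, 53]

Partitioned: [28, 54, 69, 92, 78, 53]


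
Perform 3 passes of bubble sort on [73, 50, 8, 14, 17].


Initial: [73, 50, 8, 14, 17]
Pass 1: [50, 8, 14, 17, 73] (4 swaps)
Pass 2: [8, 14, 17, 50, 73] (3 swaps)
Pass 3: [8, 14, 17, 50, 73] (0 swaps)

After 3 passes: [8, 14, 17, 50, 73]


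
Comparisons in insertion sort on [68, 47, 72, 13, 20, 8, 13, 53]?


Algorithm: insertion sort
Input: [68, 47, 72, 13, 20, 8, 13, 53]
Sorted: [8, 13, 13, 20, 47, 53, 68, 72]

22


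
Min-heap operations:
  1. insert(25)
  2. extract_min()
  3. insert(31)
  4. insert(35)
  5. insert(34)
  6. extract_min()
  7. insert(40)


insert(25) -> [25]
extract_min()->25, []
insert(31) -> [31]
insert(35) -> [31, 35]
insert(34) -> [31, 35, 34]
extract_min()->31, [34, 35]
insert(40) -> [34, 35, 40]

Final heap: [34, 35, 40]


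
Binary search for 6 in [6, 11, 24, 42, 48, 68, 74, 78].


Step 1: lo=0, hi=7, mid=3, val=42
Step 2: lo=0, hi=2, mid=1, val=11
Step 3: lo=0, hi=0, mid=0, val=6

Found at index 0


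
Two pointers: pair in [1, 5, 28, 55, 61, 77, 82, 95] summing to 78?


lo=0(1)+hi=7(95)=96
lo=0(1)+hi=6(82)=83
lo=0(1)+hi=5(77)=78

Yes: 1+77=78


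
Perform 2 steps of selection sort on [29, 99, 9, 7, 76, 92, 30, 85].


Initial: [29, 99, 9, 7, 76, 92, 30, 85]
Step 1: min=7 at 3
  Swap: [7, 99, 9, 29, 76, 92, 30, 85]
Step 2: min=9 at 2
  Swap: [7, 9, 99, 29, 76, 92, 30, 85]

After 2 steps: [7, 9, 99, 29, 76, 92, 30, 85]


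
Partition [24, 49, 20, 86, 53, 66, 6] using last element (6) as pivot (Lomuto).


Pivot: 6
Place pivot at 0: [6, 49, 20, 86, 53, 66, 24]

Partitioned: [6, 49, 20, 86, 53, 66, 24]


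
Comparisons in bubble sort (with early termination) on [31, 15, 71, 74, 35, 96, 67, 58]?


Algorithm: bubble sort (with early termination)
Input: [31, 15, 71, 74, 35, 96, 67, 58]
Sorted: [15, 31, 35, 58, 67, 71, 74, 96]

25


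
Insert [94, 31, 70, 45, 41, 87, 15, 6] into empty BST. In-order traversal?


Insert 94: root
Insert 31: L from 94
Insert 70: L from 94 -> R from 31
Insert 45: L from 94 -> R from 31 -> L from 70
Insert 41: L from 94 -> R from 31 -> L from 70 -> L from 45
Insert 87: L from 94 -> R from 31 -> R from 70
Insert 15: L from 94 -> L from 31
Insert 6: L from 94 -> L from 31 -> L from 15

In-order: [6, 15, 31, 41, 45, 70, 87, 94]


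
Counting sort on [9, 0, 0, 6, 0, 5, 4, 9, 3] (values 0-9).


Input: [9, 0, 0, 6, 0, 5, 4, 9, 3]
Counts: [3, 0, 0, 1, 1, 1, 1, 0, 0, 2]

Sorted: [0, 0, 0, 3, 4, 5, 6, 9, 9]


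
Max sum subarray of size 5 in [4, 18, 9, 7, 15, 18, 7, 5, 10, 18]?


[0:5]: 53
[1:6]: 67
[2:7]: 56
[3:8]: 52
[4:9]: 55
[5:10]: 58

Max: 67 at [1:6]


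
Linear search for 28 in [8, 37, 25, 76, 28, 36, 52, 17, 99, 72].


i=0: 8!=28
i=1: 37!=28
i=2: 25!=28
i=3: 76!=28
i=4: 28==28 found!

Found at 4, 5 comps


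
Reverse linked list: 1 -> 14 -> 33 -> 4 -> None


Step 1: curr=1, set curr.next=prev(None) | reversed so far: 1
Step 2: curr=14, set curr.next=prev(1) | reversed so far: 14 -> 1
Step 3: curr=33, set curr.next=prev(14) | reversed so far: 33 -> 14 -> 1
Step 4: curr=4, set curr.next=prev(33) | reversed so far: 4 -> 33 -> 14 -> 1

4 -> 33 -> 14 -> 1 -> None


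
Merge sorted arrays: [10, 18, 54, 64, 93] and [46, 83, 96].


Take 10 from A
Take 18 from A
Take 46 from B
Take 54 from A
Take 64 from A
Take 83 from B
Take 93 from A

Merged: [10, 18, 46, 54, 64, 83, 93, 96]


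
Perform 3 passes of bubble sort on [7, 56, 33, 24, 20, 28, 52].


Initial: [7, 56, 33, 24, 20, 28, 52]
Pass 1: [7, 33, 24, 20, 28, 52, 56] (5 swaps)
Pass 2: [7, 24, 20, 28, 33, 52, 56] (3 swaps)
Pass 3: [7, 20, 24, 28, 33, 52, 56] (1 swaps)

After 3 passes: [7, 20, 24, 28, 33, 52, 56]


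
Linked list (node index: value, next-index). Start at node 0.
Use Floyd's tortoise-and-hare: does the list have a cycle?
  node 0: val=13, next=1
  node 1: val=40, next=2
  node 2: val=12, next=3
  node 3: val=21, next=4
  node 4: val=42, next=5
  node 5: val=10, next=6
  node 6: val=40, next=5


Floyd's tortoise (slow, +1) and hare (fast, +2):
  init: slow=0, fast=0
  step 1: slow=1, fast=2
  step 2: slow=2, fast=4
  step 3: slow=3, fast=6
  step 4: slow=4, fast=6
  step 5: slow=5, fast=6
  step 6: slow=6, fast=6
  slow == fast at node 6: cycle detected

Cycle: yes


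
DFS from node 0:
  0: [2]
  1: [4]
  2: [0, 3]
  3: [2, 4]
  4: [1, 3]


Visit 0, push [2]
Visit 2, push [3]
Visit 3, push [4]
Visit 4, push [1]
Visit 1, push []

DFS order: [0, 2, 3, 4, 1]


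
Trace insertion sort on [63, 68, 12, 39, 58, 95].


Initial: [63, 68, 12, 39, 58, 95]
Insert 68: [63, 68, 12, 39, 58, 95]
Insert 12: [12, 63, 68, 39, 58, 95]
Insert 39: [12, 39, 63, 68, 58, 95]
Insert 58: [12, 39, 58, 63, 68, 95]
Insert 95: [12, 39, 58, 63, 68, 95]

Sorted: [12, 39, 58, 63, 68, 95]


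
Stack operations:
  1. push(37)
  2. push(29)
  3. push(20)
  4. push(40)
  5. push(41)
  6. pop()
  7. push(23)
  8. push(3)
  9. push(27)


push(37) -> [37]
push(29) -> [37, 29]
push(20) -> [37, 29, 20]
push(40) -> [37, 29, 20, 40]
push(41) -> [37, 29, 20, 40, 41]
pop()->41, [37, 29, 20, 40]
push(23) -> [37, 29, 20, 40, 23]
push(3) -> [37, 29, 20, 40, 23, 3]
push(27) -> [37, 29, 20, 40, 23, 3, 27]

Final stack: [37, 29, 20, 40, 23, 3, 27]


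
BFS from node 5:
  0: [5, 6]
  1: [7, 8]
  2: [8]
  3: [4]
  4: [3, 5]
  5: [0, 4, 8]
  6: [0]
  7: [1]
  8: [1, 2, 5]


Visit 5, enqueue [0, 4, 8]
Visit 0, enqueue [6]
Visit 4, enqueue [3]
Visit 8, enqueue [1, 2]
Visit 6, enqueue []
Visit 3, enqueue []
Visit 1, enqueue [7]
Visit 2, enqueue []
Visit 7, enqueue []

BFS order: [5, 0, 4, 8, 6, 3, 1, 2, 7]


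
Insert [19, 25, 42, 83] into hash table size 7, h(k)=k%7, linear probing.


Insert 19: h=5 -> slot 5
Insert 25: h=4 -> slot 4
Insert 42: h=0 -> slot 0
Insert 83: h=6 -> slot 6

Table: [42, None, None, None, 25, 19, 83]


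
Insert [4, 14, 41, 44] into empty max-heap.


Insert 4: [4]
Insert 14: [14, 4]
Insert 41: [41, 4, 14]
Insert 44: [44, 41, 14, 4]

Final heap: [44, 41, 14, 4]


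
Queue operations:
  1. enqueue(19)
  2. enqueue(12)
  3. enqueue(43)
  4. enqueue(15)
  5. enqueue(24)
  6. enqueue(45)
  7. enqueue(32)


enqueue(19) -> [19]
enqueue(12) -> [19, 12]
enqueue(43) -> [19, 12, 43]
enqueue(15) -> [19, 12, 43, 15]
enqueue(24) -> [19, 12, 43, 15, 24]
enqueue(45) -> [19, 12, 43, 15, 24, 45]
enqueue(32) -> [19, 12, 43, 15, 24, 45, 32]

Final queue: [19, 12, 43, 15, 24, 45, 32]


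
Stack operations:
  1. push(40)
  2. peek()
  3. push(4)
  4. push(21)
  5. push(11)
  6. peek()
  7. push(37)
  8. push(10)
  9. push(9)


push(40) -> [40]
peek()->40
push(4) -> [40, 4]
push(21) -> [40, 4, 21]
push(11) -> [40, 4, 21, 11]
peek()->11
push(37) -> [40, 4, 21, 11, 37]
push(10) -> [40, 4, 21, 11, 37, 10]
push(9) -> [40, 4, 21, 11, 37, 10, 9]

Final stack: [40, 4, 21, 11, 37, 10, 9]


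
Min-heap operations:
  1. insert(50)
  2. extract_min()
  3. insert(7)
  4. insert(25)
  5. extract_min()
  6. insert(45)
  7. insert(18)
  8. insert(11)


insert(50) -> [50]
extract_min()->50, []
insert(7) -> [7]
insert(25) -> [7, 25]
extract_min()->7, [25]
insert(45) -> [25, 45]
insert(18) -> [18, 45, 25]
insert(11) -> [11, 18, 25, 45]

Final heap: [11, 18, 25, 45]


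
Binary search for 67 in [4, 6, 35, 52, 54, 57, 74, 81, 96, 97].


Step 1: lo=0, hi=9, mid=4, val=54
Step 2: lo=5, hi=9, mid=7, val=81
Step 3: lo=5, hi=6, mid=5, val=57
Step 4: lo=6, hi=6, mid=6, val=74

Not found


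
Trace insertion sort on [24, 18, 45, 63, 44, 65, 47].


Initial: [24, 18, 45, 63, 44, 65, 47]
Insert 18: [18, 24, 45, 63, 44, 65, 47]
Insert 45: [18, 24, 45, 63, 44, 65, 47]
Insert 63: [18, 24, 45, 63, 44, 65, 47]
Insert 44: [18, 24, 44, 45, 63, 65, 47]
Insert 65: [18, 24, 44, 45, 63, 65, 47]
Insert 47: [18, 24, 44, 45, 47, 63, 65]

Sorted: [18, 24, 44, 45, 47, 63, 65]


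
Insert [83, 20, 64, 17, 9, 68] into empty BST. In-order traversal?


Insert 83: root
Insert 20: L from 83
Insert 64: L from 83 -> R from 20
Insert 17: L from 83 -> L from 20
Insert 9: L from 83 -> L from 20 -> L from 17
Insert 68: L from 83 -> R from 20 -> R from 64

In-order: [9, 17, 20, 64, 68, 83]


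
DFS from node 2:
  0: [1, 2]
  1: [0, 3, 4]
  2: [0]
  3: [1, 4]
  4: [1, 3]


Visit 2, push [0]
Visit 0, push [1]
Visit 1, push [4, 3]
Visit 3, push [4]
Visit 4, push []

DFS order: [2, 0, 1, 3, 4]


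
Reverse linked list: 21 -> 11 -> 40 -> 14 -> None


Step 1: curr=21, set curr.next=prev(None) | reversed so far: 21
Step 2: curr=11, set curr.next=prev(21) | reversed so far: 11 -> 21
Step 3: curr=40, set curr.next=prev(11) | reversed so far: 40 -> 11 -> 21
Step 4: curr=14, set curr.next=prev(40) | reversed so far: 14 -> 40 -> 11 -> 21

14 -> 40 -> 11 -> 21 -> None


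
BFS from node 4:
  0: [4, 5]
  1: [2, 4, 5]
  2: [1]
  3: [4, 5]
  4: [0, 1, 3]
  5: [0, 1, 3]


Visit 4, enqueue [0, 1, 3]
Visit 0, enqueue [5]
Visit 1, enqueue [2]
Visit 3, enqueue []
Visit 5, enqueue []
Visit 2, enqueue []

BFS order: [4, 0, 1, 3, 5, 2]


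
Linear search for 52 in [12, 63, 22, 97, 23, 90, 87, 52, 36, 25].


i=0: 12!=52
i=1: 63!=52
i=2: 22!=52
i=3: 97!=52
i=4: 23!=52
i=5: 90!=52
i=6: 87!=52
i=7: 52==52 found!

Found at 7, 8 comps


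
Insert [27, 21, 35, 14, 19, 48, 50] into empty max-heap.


Insert 27: [27]
Insert 21: [27, 21]
Insert 35: [35, 21, 27]
Insert 14: [35, 21, 27, 14]
Insert 19: [35, 21, 27, 14, 19]
Insert 48: [48, 21, 35, 14, 19, 27]
Insert 50: [50, 21, 48, 14, 19, 27, 35]

Final heap: [50, 21, 48, 14, 19, 27, 35]


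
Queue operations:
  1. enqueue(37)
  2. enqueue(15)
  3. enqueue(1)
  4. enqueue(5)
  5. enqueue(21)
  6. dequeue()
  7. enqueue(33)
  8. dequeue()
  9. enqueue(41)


enqueue(37) -> [37]
enqueue(15) -> [37, 15]
enqueue(1) -> [37, 15, 1]
enqueue(5) -> [37, 15, 1, 5]
enqueue(21) -> [37, 15, 1, 5, 21]
dequeue()->37, [15, 1, 5, 21]
enqueue(33) -> [15, 1, 5, 21, 33]
dequeue()->15, [1, 5, 21, 33]
enqueue(41) -> [1, 5, 21, 33, 41]

Final queue: [1, 5, 21, 33, 41]


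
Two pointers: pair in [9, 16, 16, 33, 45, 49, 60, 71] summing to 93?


lo=0(9)+hi=7(71)=80
lo=1(16)+hi=7(71)=87
lo=2(16)+hi=7(71)=87
lo=3(33)+hi=7(71)=104
lo=3(33)+hi=6(60)=93

Yes: 33+60=93


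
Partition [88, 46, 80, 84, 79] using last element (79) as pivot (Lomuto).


Pivot: 79
  46 <= 79: swap -> [46, 88, 80, 84, 79]
Place pivot at 1: [46, 79, 80, 84, 88]

Partitioned: [46, 79, 80, 84, 88]


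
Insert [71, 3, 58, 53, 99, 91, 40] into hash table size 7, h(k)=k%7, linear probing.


Insert 71: h=1 -> slot 1
Insert 3: h=3 -> slot 3
Insert 58: h=2 -> slot 2
Insert 53: h=4 -> slot 4
Insert 99: h=1, 4 probes -> slot 5
Insert 91: h=0 -> slot 0
Insert 40: h=5, 1 probes -> slot 6

Table: [91, 71, 58, 3, 53, 99, 40]


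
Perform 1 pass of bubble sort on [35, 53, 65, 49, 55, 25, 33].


Initial: [35, 53, 65, 49, 55, 25, 33]
Pass 1: [35, 53, 49, 55, 25, 33, 65] (4 swaps)

After 1 pass: [35, 53, 49, 55, 25, 33, 65]


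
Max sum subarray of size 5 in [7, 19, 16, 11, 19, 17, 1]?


[0:5]: 72
[1:6]: 82
[2:7]: 64

Max: 82 at [1:6]


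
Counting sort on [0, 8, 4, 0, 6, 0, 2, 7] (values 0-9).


Input: [0, 8, 4, 0, 6, 0, 2, 7]
Counts: [3, 0, 1, 0, 1, 0, 1, 1, 1, 0]

Sorted: [0, 0, 0, 2, 4, 6, 7, 8]


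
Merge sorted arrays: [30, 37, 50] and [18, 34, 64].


Take 18 from B
Take 30 from A
Take 34 from B
Take 37 from A
Take 50 from A

Merged: [18, 30, 34, 37, 50, 64]


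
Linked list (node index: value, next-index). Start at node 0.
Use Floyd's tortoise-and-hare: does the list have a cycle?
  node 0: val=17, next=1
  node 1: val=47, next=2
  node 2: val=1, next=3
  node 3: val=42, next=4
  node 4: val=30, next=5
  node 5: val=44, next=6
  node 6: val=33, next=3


Floyd's tortoise (slow, +1) and hare (fast, +2):
  init: slow=0, fast=0
  step 1: slow=1, fast=2
  step 2: slow=2, fast=4
  step 3: slow=3, fast=6
  step 4: slow=4, fast=4
  slow == fast at node 4: cycle detected

Cycle: yes


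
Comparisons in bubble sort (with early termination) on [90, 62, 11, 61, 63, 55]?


Algorithm: bubble sort (with early termination)
Input: [90, 62, 11, 61, 63, 55]
Sorted: [11, 55, 61, 62, 63, 90]

15


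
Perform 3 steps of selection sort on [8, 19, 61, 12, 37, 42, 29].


Initial: [8, 19, 61, 12, 37, 42, 29]
Step 1: min=8 at 0
  Swap: [8, 19, 61, 12, 37, 42, 29]
Step 2: min=12 at 3
  Swap: [8, 12, 61, 19, 37, 42, 29]
Step 3: min=19 at 3
  Swap: [8, 12, 19, 61, 37, 42, 29]

After 3 steps: [8, 12, 19, 61, 37, 42, 29]


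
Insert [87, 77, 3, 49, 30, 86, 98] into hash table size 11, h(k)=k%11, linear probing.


Insert 87: h=10 -> slot 10
Insert 77: h=0 -> slot 0
Insert 3: h=3 -> slot 3
Insert 49: h=5 -> slot 5
Insert 30: h=8 -> slot 8
Insert 86: h=9 -> slot 9
Insert 98: h=10, 2 probes -> slot 1

Table: [77, 98, None, 3, None, 49, None, None, 30, 86, 87]


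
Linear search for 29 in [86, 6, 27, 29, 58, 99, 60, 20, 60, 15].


i=0: 86!=29
i=1: 6!=29
i=2: 27!=29
i=3: 29==29 found!

Found at 3, 4 comps


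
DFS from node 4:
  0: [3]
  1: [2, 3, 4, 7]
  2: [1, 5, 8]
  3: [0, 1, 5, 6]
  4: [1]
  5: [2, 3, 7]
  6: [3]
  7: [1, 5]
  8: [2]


Visit 4, push [1]
Visit 1, push [7, 3, 2]
Visit 2, push [8, 5]
Visit 5, push [7, 3]
Visit 3, push [6, 0]
Visit 0, push []
Visit 6, push []
Visit 7, push []
Visit 8, push []

DFS order: [4, 1, 2, 5, 3, 0, 6, 7, 8]
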